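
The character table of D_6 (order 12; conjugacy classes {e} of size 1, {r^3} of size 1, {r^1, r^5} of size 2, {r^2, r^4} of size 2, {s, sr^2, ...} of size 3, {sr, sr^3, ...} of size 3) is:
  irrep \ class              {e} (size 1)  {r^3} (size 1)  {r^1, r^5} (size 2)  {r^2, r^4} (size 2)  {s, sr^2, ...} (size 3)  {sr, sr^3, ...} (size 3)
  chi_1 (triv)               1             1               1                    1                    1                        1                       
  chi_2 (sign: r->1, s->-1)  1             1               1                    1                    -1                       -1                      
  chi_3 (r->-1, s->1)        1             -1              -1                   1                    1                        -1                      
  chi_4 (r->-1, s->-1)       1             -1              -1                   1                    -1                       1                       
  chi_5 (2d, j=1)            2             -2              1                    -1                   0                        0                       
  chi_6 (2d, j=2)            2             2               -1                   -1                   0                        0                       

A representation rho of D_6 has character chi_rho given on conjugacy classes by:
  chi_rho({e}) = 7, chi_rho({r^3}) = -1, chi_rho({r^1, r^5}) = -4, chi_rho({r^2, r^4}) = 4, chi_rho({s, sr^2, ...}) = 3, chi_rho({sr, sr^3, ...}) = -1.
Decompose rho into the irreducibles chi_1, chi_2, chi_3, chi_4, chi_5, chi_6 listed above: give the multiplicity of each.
Multiplicities: chi_1: 1, chi_2: 0, chi_3: 3, chi_4: 1, chi_5: 0, chi_6: 1.

Use <chi_rho, chi> = (1/|G|) sum_C |C| * chi_rho(C) * conj(chi(C)) with |G| = 12 for each irreducible chi in the table:
  <chi_rho, chi_1> = (1/12)[1*(7)*conj(1) + 1*(-1)*conj(1) + 2*(-4)*conj(1) + 2*(4)*conj(1) + 3*(3)*conj(1) + 3*(-1)*conj(1)]
      = (1/12)[(7) + (-1) + (-8) + (8) + (9) + (-3)] = 12/12 = 1
  <chi_rho, chi_2> = (1/12)[1*(7)*conj(1) + 1*(-1)*conj(1) + 2*(-4)*conj(1) + 2*(4)*conj(1) + 3*(3)*conj(-1) + 3*(-1)*conj(-1)]
      = (1/12)[(7) + (-1) + (-8) + (8) + (-9) + (3)] = 0/12 = 0
  <chi_rho, chi_3> = (1/12)[1*(7)*conj(1) + 1*(-1)*conj(-1) + 2*(-4)*conj(-1) + 2*(4)*conj(1) + 3*(3)*conj(1) + 3*(-1)*conj(-1)]
      = (1/12)[(7) + (1) + (8) + (8) + (9) + (3)] = 36/12 = 3
  <chi_rho, chi_4> = (1/12)[1*(7)*conj(1) + 1*(-1)*conj(-1) + 2*(-4)*conj(-1) + 2*(4)*conj(1) + 3*(3)*conj(-1) + 3*(-1)*conj(1)]
      = (1/12)[(7) + (1) + (8) + (8) + (-9) + (-3)] = 12/12 = 1
  <chi_rho, chi_5> = (1/12)[1*(7)*conj(2) + 1*(-1)*conj(-2) + 2*(-4)*conj(1) + 2*(4)*conj(-1) + 3*(3)*conj(0) + 3*(-1)*conj(0)]
      = (1/12)[(14) + (2) + (-8) + (-8) + (0) + (0)] = 0/12 = 0
  <chi_rho, chi_6> = (1/12)[1*(7)*conj(2) + 1*(-1)*conj(2) + 2*(-4)*conj(-1) + 2*(4)*conj(-1) + 3*(3)*conj(0) + 3*(-1)*conj(0)]
      = (1/12)[(14) + (-2) + (8) + (-8) + (0) + (0)] = 12/12 = 1
Dimension check: dim(rho) = sum (mult * dim) = 1*1 + 0*1 + 3*1 + 1*1 + 0*2 + 1*2 = 7 = chi_rho(e) = 7.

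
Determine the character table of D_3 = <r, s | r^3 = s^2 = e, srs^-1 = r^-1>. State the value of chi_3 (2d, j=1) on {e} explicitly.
Conjugacy classes: {e} of size 1, {r^1, r^2} of size 2, {s, sr, ..., sr^2} of size 3.
Character table:
  irrep \ class              {e} (size 1)  {r^1, r^2} (size 2)  {s, sr, ..., sr^2} (size 3)
  chi_1 (triv)               1             1                    1                          
  chi_2 (sign: r->1, s->-1)  1             1                    -1                         
  chi_3 (2d, j=1)            2             -1                   0                          

Spot check: chi_3 (2d, j=1) on {e} = 2.

Proof sketch: D_3 has order 2*3 = 6 with 3 conjugacy classes, hence 3 irreducibles. Sum of squared dims 1 + 1 + 4 = 6 = |G|. Linear characters come from the abelianisation; the 2-dimensional irreps have character r^k -> 2*cos(2*pi*j*k/3), reflections -> 0.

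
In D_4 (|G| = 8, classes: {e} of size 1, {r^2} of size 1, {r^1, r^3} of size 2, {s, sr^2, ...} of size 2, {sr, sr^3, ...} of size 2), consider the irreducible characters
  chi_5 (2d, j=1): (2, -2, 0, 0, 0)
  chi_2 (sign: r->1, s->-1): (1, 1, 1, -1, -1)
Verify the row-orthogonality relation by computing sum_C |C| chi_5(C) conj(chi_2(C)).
Sum = 0; so <chi_5, chi_2> = 0 (distinct irreducibles are orthogonal).

Justification: Compute term by term over conjugacy classes (|C| * chi_5(C) * conj(chi_2(C))):
  1*(2)*conj(1) + 1*(-2)*conj(1) + 2*(0)*conj(1) + 2*(0)*conj(-1) + 2*(0)*conj(-1)
  = (2) + (-2) + (0) + (0) + (0)
  = 0.
Dividing by |G| = 8 gives 0/8 = 0, matching the row-orthogonality relation <chi_5, chi_2> = [chi_5 = chi_2].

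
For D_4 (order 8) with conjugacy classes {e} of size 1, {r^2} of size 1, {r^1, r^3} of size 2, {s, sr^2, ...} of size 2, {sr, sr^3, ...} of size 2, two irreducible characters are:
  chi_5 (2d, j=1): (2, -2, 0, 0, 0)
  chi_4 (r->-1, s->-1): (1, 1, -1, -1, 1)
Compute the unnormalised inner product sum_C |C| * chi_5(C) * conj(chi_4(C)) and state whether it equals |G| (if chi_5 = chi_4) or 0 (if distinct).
Sum = 0; so <chi_5, chi_4> = 0 (distinct irreducibles are orthogonal).

Argument: Compute term by term over conjugacy classes (|C| * chi_5(C) * conj(chi_4(C))):
  1*(2)*conj(1) + 1*(-2)*conj(1) + 2*(0)*conj(-1) + 2*(0)*conj(-1) + 2*(0)*conj(1)
  = (2) + (-2) + (0) + (0) + (0)
  = 0.
Dividing by |G| = 8 gives 0/8 = 0, matching the row-orthogonality relation <chi_5, chi_4> = [chi_5 = chi_4].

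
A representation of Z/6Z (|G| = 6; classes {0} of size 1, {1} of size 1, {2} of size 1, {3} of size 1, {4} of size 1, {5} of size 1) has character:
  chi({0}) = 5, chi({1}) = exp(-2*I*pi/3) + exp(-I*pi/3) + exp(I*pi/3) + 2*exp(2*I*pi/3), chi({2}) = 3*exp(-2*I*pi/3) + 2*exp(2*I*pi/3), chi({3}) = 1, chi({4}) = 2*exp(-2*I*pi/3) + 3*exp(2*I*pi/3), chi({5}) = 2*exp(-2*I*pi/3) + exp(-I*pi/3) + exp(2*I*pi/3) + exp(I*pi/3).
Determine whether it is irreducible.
Not irreducible (reducible): <chi, chi> = 7 > 1.

Argument: <chi, chi> = (1/|G|) sum_C |C| * |chi(C)|^2 = (1/6)[1*|5|^2 + 1*|exp(-2*I*pi/3) + exp(-I*pi/3) + exp(I*pi/3) + 2*exp(2*I*pi/3)|^2 + 1*|3*exp(-2*I*pi/3) + 2*exp(2*I*pi/3)|^2 + 1*|1|^2 + 1*|2*exp(-2*I*pi/3) + 3*exp(2*I*pi/3)|^2 + 1*|2*exp(-2*I*pi/3) + exp(-I*pi/3) + exp(2*I*pi/3) + exp(I*pi/3)|^2]
  = (1/6)[(25) + (1) + (7) + (1) + (7) + (1)] = 42/6 = 7.
(Exp terms are combined using exp(i*s)*conj(exp(i*t)) = exp(i*(s-t)), and sums of them are collapsed using the identity that for every m > 1 the m distinct m-th roots of unity sum to 0, e.g. 1 + exp(2*I*pi/3) + exp(-2*I*pi/3) = 0.)
A character is irreducible iff <chi, chi> = 1, so this representation is reducible.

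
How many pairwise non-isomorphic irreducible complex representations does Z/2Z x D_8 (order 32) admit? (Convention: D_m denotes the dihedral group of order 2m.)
14

Justification: The number of irreducible complex representations of a finite group equals its number of conjugacy classes. For a direct product, #classes(G x H) = #classes(G) * #classes(H). Z/2Z has 2 classes (abelian), D_8 has 7 classes, so 2 * 7 = 14, so Z/2Z x D_8 (order 32) has exactly 14 irreducible complex representations.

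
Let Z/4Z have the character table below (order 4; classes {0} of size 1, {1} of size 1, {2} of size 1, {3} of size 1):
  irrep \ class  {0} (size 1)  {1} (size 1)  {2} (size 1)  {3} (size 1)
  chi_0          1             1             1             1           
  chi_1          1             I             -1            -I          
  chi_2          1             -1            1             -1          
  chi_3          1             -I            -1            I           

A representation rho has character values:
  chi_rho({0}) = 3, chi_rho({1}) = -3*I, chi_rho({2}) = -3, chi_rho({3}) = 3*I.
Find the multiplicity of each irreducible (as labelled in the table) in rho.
Multiplicities: chi_0: 0, chi_1: 0, chi_2: 0, chi_3: 3.

Solution. Use <chi_rho, chi> = (1/|G|) sum_C |C| * chi_rho(C) * conj(chi(C)) with |G| = 4 for each irreducible chi in the table:
  <chi_rho, chi_0> = (1/4)[1*(3)*conj(1) + 1*(-3*I)*conj(1) + 1*(-3)*conj(1) + 1*(3*I)*conj(1)]
      = (1/4)[(3) + (-3*I) + (-3) + (3*I)] = 0/4 = 0
  <chi_rho, chi_1> = (1/4)[1*(3)*conj(1) + 1*(-3*I)*conj(I) + 1*(-3)*conj(-1) + 1*(3*I)*conj(-I)]
      = (1/4)[(3) + (-3) + (3) + (-3)] = 0/4 = 0
  <chi_rho, chi_2> = (1/4)[1*(3)*conj(1) + 1*(-3*I)*conj(-1) + 1*(-3)*conj(1) + 1*(3*I)*conj(-1)]
      = (1/4)[(3) + (3*I) + (-3) + (-3*I)] = 0/4 = 0
  <chi_rho, chi_3> = (1/4)[1*(3)*conj(1) + 1*(-3*I)*conj(-I) + 1*(-3)*conj(-1) + 1*(3*I)*conj(I)]
      = (1/4)[(3) + (3) + (3) + (3)] = 12/4 = 3
(Exp terms are combined using exp(i*s)*conj(exp(i*t)) = exp(i*(s-t)), and sums of them are collapsed using the identity that for every m > 1 the m distinct m-th roots of unity sum to 0, e.g. 1 + exp(2*I*pi/3) + exp(-2*I*pi/3) = 0.)
Dimension check: dim(rho) = sum (mult * dim) = 0*1 + 0*1 + 0*1 + 3*1 = 3 = chi_rho(e) = 3.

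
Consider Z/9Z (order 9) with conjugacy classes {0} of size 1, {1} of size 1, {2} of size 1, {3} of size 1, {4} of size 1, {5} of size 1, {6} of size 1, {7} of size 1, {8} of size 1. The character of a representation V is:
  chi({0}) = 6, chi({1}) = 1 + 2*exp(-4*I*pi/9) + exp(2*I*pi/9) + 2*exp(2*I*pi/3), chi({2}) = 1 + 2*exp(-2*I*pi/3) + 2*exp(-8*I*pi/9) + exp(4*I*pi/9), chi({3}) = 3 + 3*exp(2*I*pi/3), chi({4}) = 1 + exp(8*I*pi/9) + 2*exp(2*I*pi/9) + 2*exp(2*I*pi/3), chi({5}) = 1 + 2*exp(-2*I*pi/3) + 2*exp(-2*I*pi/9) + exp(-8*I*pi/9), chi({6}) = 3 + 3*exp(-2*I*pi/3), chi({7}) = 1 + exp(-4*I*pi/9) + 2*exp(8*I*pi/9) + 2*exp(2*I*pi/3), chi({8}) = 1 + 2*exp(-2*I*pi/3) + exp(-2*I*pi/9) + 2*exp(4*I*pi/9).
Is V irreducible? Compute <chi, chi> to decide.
Not irreducible (reducible): <chi, chi> = 10 > 1.

Solution. <chi, chi> = (1/|G|) sum_C |C| * |chi(C)|^2 = (1/9)[1*|6|^2 + 1*|1 + 2*exp(-4*I*pi/9) + exp(2*I*pi/9) + 2*exp(2*I*pi/3)|^2 + 1*|1 + 2*exp(-2*I*pi/3) + 2*exp(-8*I*pi/9) + exp(4*I*pi/9)|^2 + 1*|3 + 3*exp(2*I*pi/3)|^2 + 1*|1 + exp(8*I*pi/9) + 2*exp(2*I*pi/9) + 2*exp(2*I*pi/3)|^2 + 1*|1 + 2*exp(-2*I*pi/3) + 2*exp(-2*I*pi/9) + exp(-8*I*pi/9)|^2 + 1*|3 + 3*exp(-2*I*pi/3)|^2 + 1*|1 + exp(-4*I*pi/9) + 2*exp(8*I*pi/9) + 2*exp(2*I*pi/3)|^2 + 1*|1 + 2*exp(-2*I*pi/3) + exp(-2*I*pi/9) + 2*exp(4*I*pi/9)|^2]
  = (1/9)[(36) + (10 + 4*exp(-4*I*pi/9) + 4*exp(-2*I*pi/3) + 4*exp(-8*I*pi/9) + exp(-2*I*pi/9) + exp(2*I*pi/9) + 4*exp(8*I*pi/9) + 4*exp(2*I*pi/3) + 4*exp(4*I*pi/9)) + (10 + 4*exp(-2*I*pi/3) + 4*exp(-2*I*pi/9) + 4*exp(-8*I*pi/9) + exp(-4*I*pi/9) + exp(4*I*pi/9) + 4*exp(8*I*pi/9) + 4*exp(2*I*pi/9) + 4*exp(2*I*pi/3)) + (9) + (10 + 4*exp(-4*I*pi/9) + 4*exp(-2*I*pi/3) + 4*exp(-2*I*pi/9) + exp(-8*I*pi/9) + exp(8*I*pi/9) + 4*exp(2*I*pi/9) + 4*exp(2*I*pi/3) + 4*exp(4*I*pi/9)) + (10 + 4*exp(-4*I*pi/9) + 4*exp(-2*I*pi/3) + 4*exp(-2*I*pi/9) + exp(-8*I*pi/9) + exp(8*I*pi/9) + 4*exp(2*I*pi/9) + 4*exp(2*I*pi/3) + 4*exp(4*I*pi/9)) + (9) + (10 + 4*exp(-2*I*pi/3) + 4*exp(-2*I*pi/9) + 4*exp(-8*I*pi/9) + exp(-4*I*pi/9) + exp(4*I*pi/9) + 4*exp(8*I*pi/9) + 4*exp(2*I*pi/9) + 4*exp(2*I*pi/3)) + (10 + 4*exp(-4*I*pi/9) + 4*exp(-2*I*pi/3) + 4*exp(-8*I*pi/9) + exp(-2*I*pi/9) + exp(2*I*pi/9) + 4*exp(8*I*pi/9) + 4*exp(2*I*pi/3) + 4*exp(4*I*pi/9))] = 90/9 = 10.
(Exp terms are combined using exp(i*s)*conj(exp(i*t)) = exp(i*(s-t)), and sums of them are collapsed using the identity that for every m > 1 the m distinct m-th roots of unity sum to 0, e.g. 1 + exp(2*I*pi/3) + exp(-2*I*pi/3) = 0.)
A character is irreducible iff <chi, chi> = 1, so this representation is reducible.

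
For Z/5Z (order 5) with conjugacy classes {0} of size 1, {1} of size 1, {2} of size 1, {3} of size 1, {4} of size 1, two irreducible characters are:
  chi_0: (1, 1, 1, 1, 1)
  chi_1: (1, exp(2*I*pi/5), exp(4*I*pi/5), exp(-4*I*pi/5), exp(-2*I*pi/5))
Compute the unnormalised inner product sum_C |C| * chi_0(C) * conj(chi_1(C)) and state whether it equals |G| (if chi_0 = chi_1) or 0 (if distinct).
Sum = 0; so <chi_0, chi_1> = 0 (distinct irreducibles are orthogonal).

Argument: Compute term by term over conjugacy classes (|C| * chi_0(C) * conj(chi_1(C))):
  1*(1)*conj(1) + 1*(1)*conj(exp(2*I*pi/5)) + 1*(1)*conj(exp(4*I*pi/5)) + 1*(1)*conj(exp(-4*I*pi/5)) + 1*(1)*conj(exp(-2*I*pi/5))
  = (1) + (exp(-2*I*pi/5)) + (exp(-4*I*pi/5)) + (exp(4*I*pi/5)) + (exp(2*I*pi/5))
  = 0.
(Exp terms are combined using exp(i*s)*conj(exp(i*t)) = exp(i*(s-t)), and sums of them are collapsed using the identity that for every m > 1 the m distinct m-th roots of unity sum to 0, e.g. 1 + exp(2*I*pi/3) + exp(-2*I*pi/3) = 0.)
Dividing by |G| = 5 gives 0/5 = 0, matching the row-orthogonality relation <chi_0, chi_1> = [chi_0 = chi_1].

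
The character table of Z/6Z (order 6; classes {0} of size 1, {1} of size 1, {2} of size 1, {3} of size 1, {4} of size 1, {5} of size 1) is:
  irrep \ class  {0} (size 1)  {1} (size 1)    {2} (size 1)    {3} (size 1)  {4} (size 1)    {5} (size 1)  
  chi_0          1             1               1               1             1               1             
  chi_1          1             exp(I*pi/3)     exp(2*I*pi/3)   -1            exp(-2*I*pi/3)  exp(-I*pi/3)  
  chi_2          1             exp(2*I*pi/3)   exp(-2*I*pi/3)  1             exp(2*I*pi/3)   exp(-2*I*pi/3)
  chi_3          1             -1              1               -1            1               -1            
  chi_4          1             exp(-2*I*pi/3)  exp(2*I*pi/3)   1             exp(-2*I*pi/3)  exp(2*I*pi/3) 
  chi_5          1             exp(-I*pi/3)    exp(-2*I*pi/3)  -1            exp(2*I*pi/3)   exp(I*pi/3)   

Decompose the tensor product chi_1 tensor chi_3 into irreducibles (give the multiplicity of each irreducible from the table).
chi_1 tensor chi_3 = chi_4 (all other irreducibles have multiplicity 0).

Why: The character of a tensor product is the pointwise product (chi_1 * chi_3)(C) = chi_1(C) * chi_3(C):
  {0}: (1)*(1), {1}: (exp(I*pi/3))*(-1), {2}: (exp(2*I*pi/3))*(1), {3}: (-1)*(-1), {4}: (exp(-2*I*pi/3))*(1), {5}: (exp(-I*pi/3))*(-1)
so (chi_1 * chi_3) takes values
  {0} -> 1, {1} -> -exp(I*pi/3), {2} -> exp(2*I*pi/3), {3} -> 1, {4} -> exp(-2*I*pi/3), {5} -> -exp(-I*pi/3).
Now take the inner product of this character with each irreducible chi from the table, <chi_1*chi_3, chi> = (1/6) sum_C |C| (chi_1*chi_3)(C) conj(chi(C)):
  <chi_1*chi_3, chi_0> = (1/6)[1*(1)*conj(1) + 1*(-exp(I*pi/3))*conj(1) + 1*(exp(2*I*pi/3))*conj(1) + 1*(1)*conj(1) + 1*(exp(-2*I*pi/3))*conj(1) + 1*(-exp(-I*pi/3))*conj(1)]
      = (1/6)[(1) + (-exp(I*pi/3)) + (exp(2*I*pi/3)) + (1) + (exp(-2*I*pi/3)) + (-exp(-I*pi/3))] = 0/6 = 0
  <chi_1*chi_3, chi_1> = (1/6)[1*(1)*conj(1) + 1*(-exp(I*pi/3))*conj(exp(I*pi/3)) + 1*(exp(2*I*pi/3))*conj(exp(2*I*pi/3)) + 1*(1)*conj(-1) + 1*(exp(-2*I*pi/3))*conj(exp(-2*I*pi/3)) + 1*(-exp(-I*pi/3))*conj(exp(-I*pi/3))]
      = (1/6)[(1) + (-1) + (1) + (-1) + (1) + (-1)] = 0/6 = 0
  <chi_1*chi_3, chi_2> = (1/6)[1*(1)*conj(1) + 1*(-exp(I*pi/3))*conj(exp(2*I*pi/3)) + 1*(exp(2*I*pi/3))*conj(exp(-2*I*pi/3)) + 1*(1)*conj(1) + 1*(exp(-2*I*pi/3))*conj(exp(2*I*pi/3)) + 1*(-exp(-I*pi/3))*conj(exp(-2*I*pi/3))]
      = (1/6)[(1) + (-exp(-I*pi/3)) + (exp(-2*I*pi/3)) + (1) + (exp(2*I*pi/3)) + (-exp(I*pi/3))] = 0/6 = 0
  <chi_1*chi_3, chi_3> = (1/6)[1*(1)*conj(1) + 1*(-exp(I*pi/3))*conj(-1) + 1*(exp(2*I*pi/3))*conj(1) + 1*(1)*conj(-1) + 1*(exp(-2*I*pi/3))*conj(1) + 1*(-exp(-I*pi/3))*conj(-1)]
      = (1/6)[(1) + (exp(I*pi/3)) + (exp(2*I*pi/3)) + (-1) + (exp(-2*I*pi/3)) + (exp(-I*pi/3))] = 0/6 = 0
  <chi_1*chi_3, chi_4> = (1/6)[1*(1)*conj(1) + 1*(-exp(I*pi/3))*conj(exp(-2*I*pi/3)) + 1*(exp(2*I*pi/3))*conj(exp(2*I*pi/3)) + 1*(1)*conj(1) + 1*(exp(-2*I*pi/3))*conj(exp(-2*I*pi/3)) + 1*(-exp(-I*pi/3))*conj(exp(2*I*pi/3))]
      = (1/6)[(1) + (1) + (1) + (1) + (1) + (1)] = 6/6 = 1
  <chi_1*chi_3, chi_5> = (1/6)[1*(1)*conj(1) + 1*(-exp(I*pi/3))*conj(exp(-I*pi/3)) + 1*(exp(2*I*pi/3))*conj(exp(-2*I*pi/3)) + 1*(1)*conj(-1) + 1*(exp(-2*I*pi/3))*conj(exp(2*I*pi/3)) + 1*(-exp(-I*pi/3))*conj(exp(I*pi/3))]
      = (1/6)[(1) + (-exp(2*I*pi/3)) + (exp(-2*I*pi/3)) + (-1) + (exp(2*I*pi/3)) + (-exp(-2*I*pi/3))] = 0/6 = 0
(Exp terms are combined using exp(i*s)*conj(exp(i*t)) = exp(i*(s-t)), and sums of them are collapsed using the identity that for every m > 1 the m distinct m-th roots of unity sum to 0, e.g. 1 + exp(2*I*pi/3) + exp(-2*I*pi/3) = 0.)
Hence the multiplicities are chi_4: 1. Dimension check: dim(chi_1)*dim(chi_3) = 1*1 = 1 and sum (mult * dim) = 1*1 = 1.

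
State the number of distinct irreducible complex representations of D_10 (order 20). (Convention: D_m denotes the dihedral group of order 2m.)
8

Solution. The number of irreducible complex representations of a finite group equals its number of conjugacy classes. D_10 has 8 conjugacy classes (n/2 + 3 for n even), so D_10 (order 20) has exactly 8 irreducible complex representations.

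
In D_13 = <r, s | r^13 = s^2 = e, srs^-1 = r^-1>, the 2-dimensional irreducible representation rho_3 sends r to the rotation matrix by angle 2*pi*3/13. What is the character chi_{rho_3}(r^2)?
chi_{rho_3}(r^2) = 2*cos(2*pi*3*2/13) = -2*cos(pi/13)

Solution. rho_3(r^2) is rotation by angle 2*pi*3*2/13, whose trace is 2*cos(2*pi*3*2/13) = -2*cos(pi/13).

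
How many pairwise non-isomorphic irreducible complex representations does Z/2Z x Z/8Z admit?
16

The number of irreducible complex representations of a finite group equals its number of conjugacy classes. Z/2Z x Z/8Z is abelian of order 16, so every element is its own conjugacy class: 16 classes, so Z/2Z x Z/8Z (order 16) has exactly 16 irreducible complex representations.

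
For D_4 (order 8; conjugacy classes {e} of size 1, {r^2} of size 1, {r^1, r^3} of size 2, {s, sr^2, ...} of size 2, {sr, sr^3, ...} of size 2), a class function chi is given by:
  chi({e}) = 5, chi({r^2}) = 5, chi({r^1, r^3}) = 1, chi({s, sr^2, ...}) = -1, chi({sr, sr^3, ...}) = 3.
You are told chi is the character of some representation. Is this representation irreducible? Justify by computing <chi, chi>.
Not irreducible (reducible): <chi, chi> = 9 > 1.

Solution. <chi, chi> = (1/|G|) sum_C |C| * |chi(C)|^2 = (1/8)[1*|5|^2 + 1*|5|^2 + 2*|1|^2 + 2*|-1|^2 + 2*|3|^2]
  = (1/8)[(25) + (25) + (2) + (2) + (18)] = 72/8 = 9.
A character is irreducible iff <chi, chi> = 1, so this representation is reducible.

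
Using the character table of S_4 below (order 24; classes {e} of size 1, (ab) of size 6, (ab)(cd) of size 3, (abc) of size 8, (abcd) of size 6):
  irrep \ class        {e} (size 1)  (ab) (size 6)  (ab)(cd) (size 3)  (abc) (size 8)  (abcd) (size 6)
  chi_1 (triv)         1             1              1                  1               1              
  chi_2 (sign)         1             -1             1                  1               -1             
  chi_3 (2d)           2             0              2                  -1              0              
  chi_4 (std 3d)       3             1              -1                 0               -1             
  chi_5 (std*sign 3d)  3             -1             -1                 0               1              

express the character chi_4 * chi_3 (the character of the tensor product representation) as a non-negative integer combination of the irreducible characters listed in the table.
chi_4 tensor chi_3 = chi_4 + chi_5 (all other irreducibles have multiplicity 0).

Argument: The character of a tensor product is the pointwise product (chi_4 * chi_3)(C) = chi_4(C) * chi_3(C):
  {e}: (3)*(2), (ab): (1)*(0), (ab)(cd): (-1)*(2), (abc): (0)*(-1), (abcd): (-1)*(0)
so (chi_4 * chi_3) takes values
  {e} -> 6, (ab) -> 0, (ab)(cd) -> -2, (abc) -> 0, (abcd) -> 0.
Now take the inner product of this character with each irreducible chi from the table, <chi_4*chi_3, chi> = (1/24) sum_C |C| (chi_4*chi_3)(C) conj(chi(C)):
  <chi_4*chi_3, chi_1> = (1/24)[1*(6)*conj(1) + 6*(0)*conj(1) + 3*(-2)*conj(1) + 8*(0)*conj(1) + 6*(0)*conj(1)]
      = (1/24)[(6) + (0) + (-6) + (0) + (0)] = 0/24 = 0
  <chi_4*chi_3, chi_2> = (1/24)[1*(6)*conj(1) + 6*(0)*conj(-1) + 3*(-2)*conj(1) + 8*(0)*conj(1) + 6*(0)*conj(-1)]
      = (1/24)[(6) + (0) + (-6) + (0) + (0)] = 0/24 = 0
  <chi_4*chi_3, chi_3> = (1/24)[1*(6)*conj(2) + 6*(0)*conj(0) + 3*(-2)*conj(2) + 8*(0)*conj(-1) + 6*(0)*conj(0)]
      = (1/24)[(12) + (0) + (-12) + (0) + (0)] = 0/24 = 0
  <chi_4*chi_3, chi_4> = (1/24)[1*(6)*conj(3) + 6*(0)*conj(1) + 3*(-2)*conj(-1) + 8*(0)*conj(0) + 6*(0)*conj(-1)]
      = (1/24)[(18) + (0) + (6) + (0) + (0)] = 24/24 = 1
  <chi_4*chi_3, chi_5> = (1/24)[1*(6)*conj(3) + 6*(0)*conj(-1) + 3*(-2)*conj(-1) + 8*(0)*conj(0) + 6*(0)*conj(1)]
      = (1/24)[(18) + (0) + (6) + (0) + (0)] = 24/24 = 1
Hence the multiplicities are chi_4: 1, chi_5: 1. Dimension check: dim(chi_4)*dim(chi_3) = 3*2 = 6 and sum (mult * dim) = 1*3 + 1*3 = 6.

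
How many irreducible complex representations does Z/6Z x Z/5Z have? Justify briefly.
30

Details: The number of irreducible complex representations of a finite group equals its number of conjugacy classes. Z/6Z x Z/5Z is abelian of order 30, so every element is its own conjugacy class: 30 classes, so Z/6Z x Z/5Z (order 30) has exactly 30 irreducible complex representations.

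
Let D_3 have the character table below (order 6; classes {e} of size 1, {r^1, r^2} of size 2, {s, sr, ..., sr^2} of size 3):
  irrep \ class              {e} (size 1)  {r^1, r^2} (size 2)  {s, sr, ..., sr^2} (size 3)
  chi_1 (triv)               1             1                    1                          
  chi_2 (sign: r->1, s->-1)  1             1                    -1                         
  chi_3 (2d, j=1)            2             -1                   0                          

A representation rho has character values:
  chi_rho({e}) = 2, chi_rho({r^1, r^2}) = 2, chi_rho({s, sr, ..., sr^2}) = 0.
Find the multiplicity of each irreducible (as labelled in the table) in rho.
Multiplicities: chi_1: 1, chi_2: 1, chi_3: 0.

Reasoning: Use <chi_rho, chi> = (1/|G|) sum_C |C| * chi_rho(C) * conj(chi(C)) with |G| = 6 for each irreducible chi in the table:
  <chi_rho, chi_1> = (1/6)[1*(2)*conj(1) + 2*(2)*conj(1) + 3*(0)*conj(1)]
      = (1/6)[(2) + (4) + (0)] = 6/6 = 1
  <chi_rho, chi_2> = (1/6)[1*(2)*conj(1) + 2*(2)*conj(1) + 3*(0)*conj(-1)]
      = (1/6)[(2) + (4) + (0)] = 6/6 = 1
  <chi_rho, chi_3> = (1/6)[1*(2)*conj(2) + 2*(2)*conj(-1) + 3*(0)*conj(0)]
      = (1/6)[(4) + (-4) + (0)] = 0/6 = 0
Dimension check: dim(rho) = sum (mult * dim) = 1*1 + 1*1 + 0*2 = 2 = chi_rho(e) = 2.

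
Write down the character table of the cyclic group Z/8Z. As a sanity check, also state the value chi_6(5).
Character table of Z/8Z (irreps indexed chi_0,...,chi_7 with chi_k(m) = zeta_8^(k*m), zeta_8 = exp(2*pi*i/8)):
  irrep \ class  {0} (size 1)  {1} (size 1)    {2} (size 1)  {3} (size 1)    {4} (size 1)  {5} (size 1)    {6} (size 1)  {7} (size 1)  
  chi_0          1             1               1             1               1             1               1             1             
  chi_1          1             exp(I*pi/4)     I             exp(3*I*pi/4)   -1            exp(-3*I*pi/4)  -I            exp(-I*pi/4)  
  chi_2          1             I               -1            -I              1             I               -1            -I            
  chi_3          1             exp(3*I*pi/4)   -I            exp(I*pi/4)     -1            exp(-I*pi/4)    I             exp(-3*I*pi/4)
  chi_4          1             -1              1             -1              1             -1              1             -1            
  chi_5          1             exp(-3*I*pi/4)  I             exp(-I*pi/4)    -1            exp(I*pi/4)     -I            exp(3*I*pi/4) 
  chi_6          1             -I              -1            I               1             -I              -1            I             
  chi_7          1             exp(-I*pi/4)    -I            exp(-3*I*pi/4)  -1            exp(3*I*pi/4)   I             exp(I*pi/4)   

Spot check: chi_6(5) = zeta_8^(6*5) = zeta_8^30 = -I.

Justification: Z/8Z is abelian, so all 8 irreducible complex representations are 1-dimensional. They are given by chi_k(m) = zeta_8^(k*m) for k = 0,...,7. Row orthogonality: sum_m chi_k(m) conj(chi_l(m)) = 8 * [k = l].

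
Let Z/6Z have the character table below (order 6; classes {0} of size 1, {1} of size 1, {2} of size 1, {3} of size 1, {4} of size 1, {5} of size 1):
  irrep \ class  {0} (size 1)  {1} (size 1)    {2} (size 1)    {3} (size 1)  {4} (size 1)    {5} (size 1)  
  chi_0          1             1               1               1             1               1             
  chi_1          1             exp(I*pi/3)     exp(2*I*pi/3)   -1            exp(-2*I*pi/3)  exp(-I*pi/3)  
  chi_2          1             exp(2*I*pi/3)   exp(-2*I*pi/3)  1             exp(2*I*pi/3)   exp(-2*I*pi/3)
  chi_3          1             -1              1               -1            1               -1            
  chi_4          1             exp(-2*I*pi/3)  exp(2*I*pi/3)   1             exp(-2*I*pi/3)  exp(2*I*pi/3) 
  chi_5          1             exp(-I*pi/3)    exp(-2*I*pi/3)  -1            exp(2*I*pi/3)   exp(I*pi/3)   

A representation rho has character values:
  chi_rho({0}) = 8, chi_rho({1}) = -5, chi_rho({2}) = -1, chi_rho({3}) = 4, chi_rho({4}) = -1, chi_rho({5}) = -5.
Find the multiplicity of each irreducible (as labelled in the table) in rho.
Multiplicities: chi_0: 0, chi_1: 0, chi_2: 3, chi_3: 2, chi_4: 3, chi_5: 0.

Solution. Use <chi_rho, chi> = (1/|G|) sum_C |C| * chi_rho(C) * conj(chi(C)) with |G| = 6 for each irreducible chi in the table:
  <chi_rho, chi_0> = (1/6)[1*(8)*conj(1) + 1*(-5)*conj(1) + 1*(-1)*conj(1) + 1*(4)*conj(1) + 1*(-1)*conj(1) + 1*(-5)*conj(1)]
      = (1/6)[(8) + (-5) + (-1) + (4) + (-1) + (-5)] = 0/6 = 0
  <chi_rho, chi_1> = (1/6)[1*(8)*conj(1) + 1*(-5)*conj(exp(I*pi/3)) + 1*(-1)*conj(exp(2*I*pi/3)) + 1*(4)*conj(-1) + 1*(-1)*conj(exp(-2*I*pi/3)) + 1*(-5)*conj(exp(-I*pi/3))]
      = (1/6)[(8) + (-3 - 2*exp(-I*pi/3) + 3*exp(I*pi/3)) + (3 + 2*exp(-2*I*pi/3) + 3*exp(2*I*pi/3)) + (-4) + (3 + 3*exp(-2*I*pi/3) + 2*exp(2*I*pi/3)) + (-3 + 3*exp(-I*pi/3) - 2*exp(I*pi/3))] = 0/6 = 0
  <chi_rho, chi_2> = (1/6)[1*(8)*conj(1) + 1*(-5)*conj(exp(2*I*pi/3)) + 1*(-1)*conj(exp(-2*I*pi/3)) + 1*(4)*conj(1) + 1*(-1)*conj(exp(2*I*pi/3)) + 1*(-5)*conj(exp(-2*I*pi/3))]
      = (1/6)[(8) + (3 - 2*exp(-2*I*pi/3) + 3*exp(2*I*pi/3)) + (3 + 3*exp(-2*I*pi/3) + 2*exp(2*I*pi/3)) + (4) + (3 + 2*exp(-2*I*pi/3) + 3*exp(2*I*pi/3)) + (3 + 3*exp(-2*I*pi/3) - 2*exp(2*I*pi/3))] = 18/6 = 3
  <chi_rho, chi_3> = (1/6)[1*(8)*conj(1) + 1*(-5)*conj(-1) + 1*(-1)*conj(1) + 1*(4)*conj(-1) + 1*(-1)*conj(1) + 1*(-5)*conj(-1)]
      = (1/6)[(8) + (5) + (-1) + (-4) + (-1) + (5)] = 12/6 = 2
  <chi_rho, chi_4> = (1/6)[1*(8)*conj(1) + 1*(-5)*conj(exp(-2*I*pi/3)) + 1*(-1)*conj(exp(2*I*pi/3)) + 1*(4)*conj(1) + 1*(-1)*conj(exp(-2*I*pi/3)) + 1*(-5)*conj(exp(2*I*pi/3))]
      = (1/6)[(8) + (3 + 3*exp(-2*I*pi/3) - 2*exp(2*I*pi/3)) + (3 + 2*exp(-2*I*pi/3) + 3*exp(2*I*pi/3)) + (4) + (3 + 3*exp(-2*I*pi/3) + 2*exp(2*I*pi/3)) + (3 - 2*exp(-2*I*pi/3) + 3*exp(2*I*pi/3))] = 18/6 = 3
  <chi_rho, chi_5> = (1/6)[1*(8)*conj(1) + 1*(-5)*conj(exp(-I*pi/3)) + 1*(-1)*conj(exp(-2*I*pi/3)) + 1*(4)*conj(-1) + 1*(-1)*conj(exp(2*I*pi/3)) + 1*(-5)*conj(exp(I*pi/3))]
      = (1/6)[(8) + (-3 + 3*exp(-I*pi/3) - 2*exp(I*pi/3)) + (3 + 3*exp(-2*I*pi/3) + 2*exp(2*I*pi/3)) + (-4) + (3 + 2*exp(-2*I*pi/3) + 3*exp(2*I*pi/3)) + (-3 - 2*exp(-I*pi/3) + 3*exp(I*pi/3))] = 0/6 = 0
(Exp terms are combined using exp(i*s)*conj(exp(i*t)) = exp(i*(s-t)), and sums of them are collapsed using the identity that for every m > 1 the m distinct m-th roots of unity sum to 0, e.g. 1 + exp(2*I*pi/3) + exp(-2*I*pi/3) = 0.)
Dimension check: dim(rho) = sum (mult * dim) = 0*1 + 0*1 + 3*1 + 2*1 + 3*1 + 0*1 = 8 = chi_rho(e) = 8.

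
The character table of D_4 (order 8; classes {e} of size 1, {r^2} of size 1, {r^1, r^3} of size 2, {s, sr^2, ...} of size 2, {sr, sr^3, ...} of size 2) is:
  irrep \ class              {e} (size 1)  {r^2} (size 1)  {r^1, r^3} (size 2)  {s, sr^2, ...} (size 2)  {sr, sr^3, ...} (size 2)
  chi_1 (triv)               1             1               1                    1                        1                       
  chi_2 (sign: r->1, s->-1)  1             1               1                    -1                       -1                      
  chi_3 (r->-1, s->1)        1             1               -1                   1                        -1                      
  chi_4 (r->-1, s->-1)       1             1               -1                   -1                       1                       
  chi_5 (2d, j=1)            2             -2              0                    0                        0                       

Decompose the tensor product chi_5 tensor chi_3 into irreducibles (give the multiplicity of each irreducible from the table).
chi_5 tensor chi_3 = chi_5 (all other irreducibles have multiplicity 0).

The character of a tensor product is the pointwise product (chi_5 * chi_3)(C) = chi_5(C) * chi_3(C):
  {e}: (2)*(1), {r^2}: (-2)*(1), {r^1, r^3}: (0)*(-1), {s, sr^2, ...}: (0)*(1), {sr, sr^3, ...}: (0)*(-1)
so (chi_5 * chi_3) takes values
  {e} -> 2, {r^2} -> -2, {r^1, r^3} -> 0, {s, sr^2, ...} -> 0, {sr, sr^3, ...} -> 0.
Now take the inner product of this character with each irreducible chi from the table, <chi_5*chi_3, chi> = (1/8) sum_C |C| (chi_5*chi_3)(C) conj(chi(C)):
  <chi_5*chi_3, chi_1> = (1/8)[1*(2)*conj(1) + 1*(-2)*conj(1) + 2*(0)*conj(1) + 2*(0)*conj(1) + 2*(0)*conj(1)]
      = (1/8)[(2) + (-2) + (0) + (0) + (0)] = 0/8 = 0
  <chi_5*chi_3, chi_2> = (1/8)[1*(2)*conj(1) + 1*(-2)*conj(1) + 2*(0)*conj(1) + 2*(0)*conj(-1) + 2*(0)*conj(-1)]
      = (1/8)[(2) + (-2) + (0) + (0) + (0)] = 0/8 = 0
  <chi_5*chi_3, chi_3> = (1/8)[1*(2)*conj(1) + 1*(-2)*conj(1) + 2*(0)*conj(-1) + 2*(0)*conj(1) + 2*(0)*conj(-1)]
      = (1/8)[(2) + (-2) + (0) + (0) + (0)] = 0/8 = 0
  <chi_5*chi_3, chi_4> = (1/8)[1*(2)*conj(1) + 1*(-2)*conj(1) + 2*(0)*conj(-1) + 2*(0)*conj(-1) + 2*(0)*conj(1)]
      = (1/8)[(2) + (-2) + (0) + (0) + (0)] = 0/8 = 0
  <chi_5*chi_3, chi_5> = (1/8)[1*(2)*conj(2) + 1*(-2)*conj(-2) + 2*(0)*conj(0) + 2*(0)*conj(0) + 2*(0)*conj(0)]
      = (1/8)[(4) + (4) + (0) + (0) + (0)] = 8/8 = 1
Hence the multiplicities are chi_5: 1. Dimension check: dim(chi_5)*dim(chi_3) = 2*1 = 2 and sum (mult * dim) = 1*2 = 2.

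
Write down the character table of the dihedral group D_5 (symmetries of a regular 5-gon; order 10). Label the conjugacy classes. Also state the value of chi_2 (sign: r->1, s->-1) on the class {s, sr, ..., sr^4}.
Conjugacy classes: {e} of size 1, {r^1, r^4} of size 2, {r^2, r^3} of size 2, {s, sr, ..., sr^4} of size 5.
Character table:
  irrep \ class              {e} (size 1)  {r^1, r^4} (size 2)  {r^2, r^3} (size 2)  {s, sr, ..., sr^4} (size 5)
  chi_1 (triv)               1             1                    1                    1                          
  chi_2 (sign: r->1, s->-1)  1             1                    1                    -1                         
  chi_3 (2d, j=1)            2             -1/2 + sqrt(5)/2     -sqrt(5)/2 - 1/2     0                          
  chi_4 (2d, j=2)            2             -sqrt(5)/2 - 1/2     -1/2 + sqrt(5)/2     0                          

Spot check: chi_2 (sign: r->1, s->-1) on {s, sr, ..., sr^4} = -1.

Solution. D_5 has order 2*5 = 10 with 4 conjugacy classes, hence 4 irreducibles. Sum of squared dims 1 + 1 + 4 + 4 = 10 = |G|. Linear characters come from the abelianisation; the 2-dimensional irreps have character r^k -> 2*cos(2*pi*j*k/5), reflections -> 0.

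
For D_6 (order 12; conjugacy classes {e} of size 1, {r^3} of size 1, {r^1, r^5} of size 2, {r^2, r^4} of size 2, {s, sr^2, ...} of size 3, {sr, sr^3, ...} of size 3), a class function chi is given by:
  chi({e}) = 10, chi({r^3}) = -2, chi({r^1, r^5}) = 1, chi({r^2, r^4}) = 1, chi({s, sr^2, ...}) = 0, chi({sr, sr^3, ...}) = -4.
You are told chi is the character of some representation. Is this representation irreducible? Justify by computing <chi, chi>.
Not irreducible (reducible): <chi, chi> = 13 > 1.

Justification: <chi, chi> = (1/|G|) sum_C |C| * |chi(C)|^2 = (1/12)[1*|10|^2 + 1*|-2|^2 + 2*|1|^2 + 2*|1|^2 + 3*|0|^2 + 3*|-4|^2]
  = (1/12)[(100) + (4) + (2) + (2) + (0) + (48)] = 156/12 = 13.
A character is irreducible iff <chi, chi> = 1, so this representation is reducible.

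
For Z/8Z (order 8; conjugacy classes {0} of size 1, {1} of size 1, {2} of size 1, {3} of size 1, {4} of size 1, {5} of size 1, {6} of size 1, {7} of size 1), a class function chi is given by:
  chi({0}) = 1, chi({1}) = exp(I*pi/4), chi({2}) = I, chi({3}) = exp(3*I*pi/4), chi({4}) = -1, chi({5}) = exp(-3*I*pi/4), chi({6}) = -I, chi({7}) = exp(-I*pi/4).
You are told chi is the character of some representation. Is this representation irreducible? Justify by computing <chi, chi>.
Irreducible: <chi, chi> = 1.

Derivation: <chi, chi> = (1/|G|) sum_C |C| * |chi(C)|^2 = (1/8)[1*|1|^2 + 1*|exp(I*pi/4)|^2 + 1*|I|^2 + 1*|exp(3*I*pi/4)|^2 + 1*|-1|^2 + 1*|exp(-3*I*pi/4)|^2 + 1*|-I|^2 + 1*|exp(-I*pi/4)|^2]
  = (1/8)[(1) + (1) + (1) + (1) + (1) + (1) + (1) + (1)] = 8/8 = 1.
(Exp terms are combined using exp(i*s)*conj(exp(i*t)) = exp(i*(s-t)), and sums of them are collapsed using the identity that for every m > 1 the m distinct m-th roots of unity sum to 0, e.g. 1 + exp(2*I*pi/3) + exp(-2*I*pi/3) = 0.)
A character is irreducible iff <chi, chi> = 1, so this representation is irreducible.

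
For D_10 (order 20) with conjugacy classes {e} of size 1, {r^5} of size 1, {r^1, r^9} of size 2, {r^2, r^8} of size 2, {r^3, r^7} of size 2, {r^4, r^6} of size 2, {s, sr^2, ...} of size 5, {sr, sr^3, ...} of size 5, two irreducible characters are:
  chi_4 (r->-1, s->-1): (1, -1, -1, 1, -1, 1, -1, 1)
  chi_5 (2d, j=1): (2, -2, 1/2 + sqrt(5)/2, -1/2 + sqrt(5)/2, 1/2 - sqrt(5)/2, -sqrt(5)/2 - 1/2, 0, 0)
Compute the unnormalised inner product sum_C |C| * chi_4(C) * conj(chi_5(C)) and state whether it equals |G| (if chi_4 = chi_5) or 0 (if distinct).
Sum = 0; so <chi_4, chi_5> = 0 (distinct irreducibles are orthogonal).

Explanation: Compute term by term over conjugacy classes (|C| * chi_4(C) * conj(chi_5(C))):
  1*(1)*conj(2) + 1*(-1)*conj(-2) + 2*(-1)*conj(1/2 + sqrt(5)/2) + 2*(1)*conj(-1/2 + sqrt(5)/2) + 2*(-1)*conj(1/2 - sqrt(5)/2) + 2*(1)*conj(-sqrt(5)/2 - 1/2) + 5*(-1)*conj(0) + 5*(1)*conj(0)
  = (2) + (2) + (-sqrt(5) - 1) + (-1 + sqrt(5)) + (-1 + sqrt(5)) + (-sqrt(5) - 1) + (0) + (0)
  = 0.
Dividing by |G| = 20 gives 0/20 = 0, matching the row-orthogonality relation <chi_4, chi_5> = [chi_4 = chi_5].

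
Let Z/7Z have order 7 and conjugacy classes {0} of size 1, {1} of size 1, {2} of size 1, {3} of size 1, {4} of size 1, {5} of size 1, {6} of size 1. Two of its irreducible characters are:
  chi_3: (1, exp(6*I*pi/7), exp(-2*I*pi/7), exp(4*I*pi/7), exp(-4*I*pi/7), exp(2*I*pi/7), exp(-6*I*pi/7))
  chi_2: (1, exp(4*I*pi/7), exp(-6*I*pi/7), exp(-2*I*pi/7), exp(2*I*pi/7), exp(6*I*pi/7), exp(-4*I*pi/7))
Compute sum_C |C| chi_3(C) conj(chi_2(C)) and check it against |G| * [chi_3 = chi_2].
Sum = 0; so <chi_3, chi_2> = 0 (distinct irreducibles are orthogonal).

Working: Compute term by term over conjugacy classes (|C| * chi_3(C) * conj(chi_2(C))):
  1*(1)*conj(1) + 1*(exp(6*I*pi/7))*conj(exp(4*I*pi/7)) + 1*(exp(-2*I*pi/7))*conj(exp(-6*I*pi/7)) + 1*(exp(4*I*pi/7))*conj(exp(-2*I*pi/7)) + 1*(exp(-4*I*pi/7))*conj(exp(2*I*pi/7)) + 1*(exp(2*I*pi/7))*conj(exp(6*I*pi/7)) + 1*(exp(-6*I*pi/7))*conj(exp(-4*I*pi/7))
  = (1) + (exp(2*I*pi/7)) + (exp(4*I*pi/7)) + (exp(6*I*pi/7)) + (exp(-6*I*pi/7)) + (exp(-4*I*pi/7)) + (exp(-2*I*pi/7))
  = 0.
(Exp terms are combined using exp(i*s)*conj(exp(i*t)) = exp(i*(s-t)), and sums of them are collapsed using the identity that for every m > 1 the m distinct m-th roots of unity sum to 0, e.g. 1 + exp(2*I*pi/3) + exp(-2*I*pi/3) = 0.)
Dividing by |G| = 7 gives 0/7 = 0, matching the row-orthogonality relation <chi_3, chi_2> = [chi_3 = chi_2].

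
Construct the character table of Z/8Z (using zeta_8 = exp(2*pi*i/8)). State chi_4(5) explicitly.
Character table of Z/8Z (irreps indexed chi_0,...,chi_7 with chi_k(m) = zeta_8^(k*m), zeta_8 = exp(2*pi*i/8)):
  irrep \ class  {0} (size 1)  {1} (size 1)    {2} (size 1)  {3} (size 1)    {4} (size 1)  {5} (size 1)    {6} (size 1)  {7} (size 1)  
  chi_0          1             1               1             1               1             1               1             1             
  chi_1          1             exp(I*pi/4)     I             exp(3*I*pi/4)   -1            exp(-3*I*pi/4)  -I            exp(-I*pi/4)  
  chi_2          1             I               -1            -I              1             I               -1            -I            
  chi_3          1             exp(3*I*pi/4)   -I            exp(I*pi/4)     -1            exp(-I*pi/4)    I             exp(-3*I*pi/4)
  chi_4          1             -1              1             -1              1             -1              1             -1            
  chi_5          1             exp(-3*I*pi/4)  I             exp(-I*pi/4)    -1            exp(I*pi/4)     -I            exp(3*I*pi/4) 
  chi_6          1             -I              -1            I               1             -I              -1            I             
  chi_7          1             exp(-I*pi/4)    -I            exp(-3*I*pi/4)  -1            exp(3*I*pi/4)   I             exp(I*pi/4)   

Spot check: chi_4(5) = zeta_8^(4*5) = zeta_8^20 = -1.

Justification: Z/8Z is abelian, so all 8 irreducible complex representations are 1-dimensional. They are given by chi_k(m) = zeta_8^(k*m) for k = 0,...,7. Row orthogonality: sum_m chi_k(m) conj(chi_l(m)) = 8 * [k = l].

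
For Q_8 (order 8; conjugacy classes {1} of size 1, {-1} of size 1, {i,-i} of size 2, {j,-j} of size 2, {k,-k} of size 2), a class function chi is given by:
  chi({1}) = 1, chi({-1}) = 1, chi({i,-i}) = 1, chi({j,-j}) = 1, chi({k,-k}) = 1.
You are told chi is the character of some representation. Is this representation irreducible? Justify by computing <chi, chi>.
Irreducible: <chi, chi> = 1.

Reasoning: <chi, chi> = (1/|G|) sum_C |C| * |chi(C)|^2 = (1/8)[1*|1|^2 + 1*|1|^2 + 2*|1|^2 + 2*|1|^2 + 2*|1|^2]
  = (1/8)[(1) + (1) + (2) + (2) + (2)] = 8/8 = 1.
A character is irreducible iff <chi, chi> = 1, so this representation is irreducible.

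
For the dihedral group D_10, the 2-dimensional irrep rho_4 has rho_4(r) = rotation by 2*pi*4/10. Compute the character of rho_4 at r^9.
chi_{rho_4}(r^9) = 2*cos(2*pi*4*9/10) = -sqrt(5)/2 - 1/2

rho_4(r^9) is rotation by angle 2*pi*4*9/10, whose trace is 2*cos(2*pi*4*9/10) = -sqrt(5)/2 - 1/2.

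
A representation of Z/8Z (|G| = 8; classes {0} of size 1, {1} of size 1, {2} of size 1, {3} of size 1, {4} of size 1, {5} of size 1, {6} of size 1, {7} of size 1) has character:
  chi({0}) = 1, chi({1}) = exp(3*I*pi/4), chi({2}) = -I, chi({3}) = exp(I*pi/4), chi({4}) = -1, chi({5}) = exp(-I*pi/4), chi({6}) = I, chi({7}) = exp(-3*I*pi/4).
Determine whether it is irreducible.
Irreducible: <chi, chi> = 1.

Explanation: <chi, chi> = (1/|G|) sum_C |C| * |chi(C)|^2 = (1/8)[1*|1|^2 + 1*|exp(3*I*pi/4)|^2 + 1*|-I|^2 + 1*|exp(I*pi/4)|^2 + 1*|-1|^2 + 1*|exp(-I*pi/4)|^2 + 1*|I|^2 + 1*|exp(-3*I*pi/4)|^2]
  = (1/8)[(1) + (1) + (1) + (1) + (1) + (1) + (1) + (1)] = 8/8 = 1.
(Exp terms are combined using exp(i*s)*conj(exp(i*t)) = exp(i*(s-t)), and sums of them are collapsed using the identity that for every m > 1 the m distinct m-th roots of unity sum to 0, e.g. 1 + exp(2*I*pi/3) + exp(-2*I*pi/3) = 0.)
A character is irreducible iff <chi, chi> = 1, so this representation is irreducible.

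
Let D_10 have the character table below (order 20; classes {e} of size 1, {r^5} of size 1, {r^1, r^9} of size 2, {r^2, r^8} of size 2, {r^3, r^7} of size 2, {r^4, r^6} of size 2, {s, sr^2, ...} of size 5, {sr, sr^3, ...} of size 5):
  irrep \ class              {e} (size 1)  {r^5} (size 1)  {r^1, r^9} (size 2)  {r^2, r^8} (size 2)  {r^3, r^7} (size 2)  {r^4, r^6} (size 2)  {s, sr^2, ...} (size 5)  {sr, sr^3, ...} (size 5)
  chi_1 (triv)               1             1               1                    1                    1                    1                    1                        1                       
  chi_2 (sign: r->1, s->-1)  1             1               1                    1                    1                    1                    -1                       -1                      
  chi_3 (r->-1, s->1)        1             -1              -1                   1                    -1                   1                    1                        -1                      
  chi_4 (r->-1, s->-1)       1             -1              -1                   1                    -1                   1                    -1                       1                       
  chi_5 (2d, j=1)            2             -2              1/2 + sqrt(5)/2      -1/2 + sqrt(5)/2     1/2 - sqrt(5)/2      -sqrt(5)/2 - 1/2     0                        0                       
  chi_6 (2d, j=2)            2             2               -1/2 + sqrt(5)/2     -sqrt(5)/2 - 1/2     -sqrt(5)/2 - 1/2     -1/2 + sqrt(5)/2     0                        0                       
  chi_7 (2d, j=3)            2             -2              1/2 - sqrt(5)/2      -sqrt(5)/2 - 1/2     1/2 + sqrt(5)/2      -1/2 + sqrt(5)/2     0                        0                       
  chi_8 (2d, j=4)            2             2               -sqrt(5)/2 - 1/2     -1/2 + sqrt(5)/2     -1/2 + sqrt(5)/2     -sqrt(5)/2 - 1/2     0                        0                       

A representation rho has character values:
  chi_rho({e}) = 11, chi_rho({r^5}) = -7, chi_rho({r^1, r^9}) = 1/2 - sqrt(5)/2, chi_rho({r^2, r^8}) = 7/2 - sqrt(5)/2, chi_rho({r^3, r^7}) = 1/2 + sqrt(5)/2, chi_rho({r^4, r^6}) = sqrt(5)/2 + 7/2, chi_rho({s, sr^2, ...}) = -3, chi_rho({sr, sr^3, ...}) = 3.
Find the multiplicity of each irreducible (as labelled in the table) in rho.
Multiplicities: chi_1: 1, chi_2: 1, chi_3: 0, chi_4: 3, chi_5: 1, chi_6: 0, chi_7: 2, chi_8: 0.

Working: Use <chi_rho, chi> = (1/|G|) sum_C |C| * chi_rho(C) * conj(chi(C)) with |G| = 20 for each irreducible chi in the table:
  <chi_rho, chi_1> = (1/20)[1*(11)*conj(1) + 1*(-7)*conj(1) + 2*(1/2 - sqrt(5)/2)*conj(1) + 2*(7/2 - sqrt(5)/2)*conj(1) + 2*(1/2 + sqrt(5)/2)*conj(1) + 2*(sqrt(5)/2 + 7/2)*conj(1) + 5*(-3)*conj(1) + 5*(3)*conj(1)]
      = (1/20)[(11) + (-7) + (1 - sqrt(5)) + (7 - sqrt(5)) + (1 + sqrt(5)) + (sqrt(5) + 7) + (-15) + (15)] = 20/20 = 1
  <chi_rho, chi_2> = (1/20)[1*(11)*conj(1) + 1*(-7)*conj(1) + 2*(1/2 - sqrt(5)/2)*conj(1) + 2*(7/2 - sqrt(5)/2)*conj(1) + 2*(1/2 + sqrt(5)/2)*conj(1) + 2*(sqrt(5)/2 + 7/2)*conj(1) + 5*(-3)*conj(-1) + 5*(3)*conj(-1)]
      = (1/20)[(11) + (-7) + (1 - sqrt(5)) + (7 - sqrt(5)) + (1 + sqrt(5)) + (sqrt(5) + 7) + (15) + (-15)] = 20/20 = 1
  <chi_rho, chi_3> = (1/20)[1*(11)*conj(1) + 1*(-7)*conj(-1) + 2*(1/2 - sqrt(5)/2)*conj(-1) + 2*(7/2 - sqrt(5)/2)*conj(1) + 2*(1/2 + sqrt(5)/2)*conj(-1) + 2*(sqrt(5)/2 + 7/2)*conj(1) + 5*(-3)*conj(1) + 5*(3)*conj(-1)]
      = (1/20)[(11) + (7) + (-1 + sqrt(5)) + (7 - sqrt(5)) + (-sqrt(5) - 1) + (sqrt(5) + 7) + (-15) + (-15)] = 0/20 = 0
  <chi_rho, chi_4> = (1/20)[1*(11)*conj(1) + 1*(-7)*conj(-1) + 2*(1/2 - sqrt(5)/2)*conj(-1) + 2*(7/2 - sqrt(5)/2)*conj(1) + 2*(1/2 + sqrt(5)/2)*conj(-1) + 2*(sqrt(5)/2 + 7/2)*conj(1) + 5*(-3)*conj(-1) + 5*(3)*conj(1)]
      = (1/20)[(11) + (7) + (-1 + sqrt(5)) + (7 - sqrt(5)) + (-sqrt(5) - 1) + (sqrt(5) + 7) + (15) + (15)] = 60/20 = 3
  <chi_rho, chi_5> = (1/20)[1*(11)*conj(2) + 1*(-7)*conj(-2) + 2*(1/2 - sqrt(5)/2)*conj(1/2 + sqrt(5)/2) + 2*(7/2 - sqrt(5)/2)*conj(-1/2 + sqrt(5)/2) + 2*(1/2 + sqrt(5)/2)*conj(1/2 - sqrt(5)/2) + 2*(sqrt(5)/2 + 7/2)*conj(-sqrt(5)/2 - 1/2) + 5*(-3)*conj(0) + 5*(3)*conj(0)]
      = (1/20)[(22) + (14) + (-2) + (-6 + 4*sqrt(5)) + (-2) + (-4*sqrt(5) - 6) + (0) + (0)] = 20/20 = 1
  <chi_rho, chi_6> = (1/20)[1*(11)*conj(2) + 1*(-7)*conj(2) + 2*(1/2 - sqrt(5)/2)*conj(-1/2 + sqrt(5)/2) + 2*(7/2 - sqrt(5)/2)*conj(-sqrt(5)/2 - 1/2) + 2*(1/2 + sqrt(5)/2)*conj(-sqrt(5)/2 - 1/2) + 2*(sqrt(5)/2 + 7/2)*conj(-1/2 + sqrt(5)/2) + 5*(-3)*conj(0) + 5*(3)*conj(0)]
      = (1/20)[(22) + (-14) + (-3 + sqrt(5)) + (-3*sqrt(5) - 1) + (-3 - sqrt(5)) + (-1 + 3*sqrt(5)) + (0) + (0)] = 0/20 = 0
  <chi_rho, chi_7> = (1/20)[1*(11)*conj(2) + 1*(-7)*conj(-2) + 2*(1/2 - sqrt(5)/2)*conj(1/2 - sqrt(5)/2) + 2*(7/2 - sqrt(5)/2)*conj(-sqrt(5)/2 - 1/2) + 2*(1/2 + sqrt(5)/2)*conj(1/2 + sqrt(5)/2) + 2*(sqrt(5)/2 + 7/2)*conj(-1/2 + sqrt(5)/2) + 5*(-3)*conj(0) + 5*(3)*conj(0)]
      = (1/20)[(22) + (14) + (3 - sqrt(5)) + (-3*sqrt(5) - 1) + (sqrt(5) + 3) + (-1 + 3*sqrt(5)) + (0) + (0)] = 40/20 = 2
  <chi_rho, chi_8> = (1/20)[1*(11)*conj(2) + 1*(-7)*conj(2) + 2*(1/2 - sqrt(5)/2)*conj(-sqrt(5)/2 - 1/2) + 2*(7/2 - sqrt(5)/2)*conj(-1/2 + sqrt(5)/2) + 2*(1/2 + sqrt(5)/2)*conj(-1/2 + sqrt(5)/2) + 2*(sqrt(5)/2 + 7/2)*conj(-sqrt(5)/2 - 1/2) + 5*(-3)*conj(0) + 5*(3)*conj(0)]
      = (1/20)[(22) + (-14) + (2) + (-6 + 4*sqrt(5)) + (2) + (-4*sqrt(5) - 6) + (0) + (0)] = 0/20 = 0
Dimension check: dim(rho) = sum (mult * dim) = 1*1 + 1*1 + 0*1 + 3*1 + 1*2 + 0*2 + 2*2 + 0*2 = 11 = chi_rho(e) = 11.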